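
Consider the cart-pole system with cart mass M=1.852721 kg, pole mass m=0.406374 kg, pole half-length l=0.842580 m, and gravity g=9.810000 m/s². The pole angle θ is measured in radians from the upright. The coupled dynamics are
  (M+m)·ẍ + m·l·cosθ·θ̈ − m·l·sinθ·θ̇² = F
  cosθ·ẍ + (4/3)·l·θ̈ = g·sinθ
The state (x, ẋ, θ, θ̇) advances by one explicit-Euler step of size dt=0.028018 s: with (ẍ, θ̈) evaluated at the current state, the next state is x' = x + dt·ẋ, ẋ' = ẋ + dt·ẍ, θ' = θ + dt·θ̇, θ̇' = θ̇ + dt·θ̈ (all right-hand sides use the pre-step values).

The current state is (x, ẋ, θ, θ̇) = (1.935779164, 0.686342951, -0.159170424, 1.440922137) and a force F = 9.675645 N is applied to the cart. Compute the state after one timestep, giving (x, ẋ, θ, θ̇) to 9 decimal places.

sinθ=-0.158499172, cosθ=0.987359110
temp = (F + m·l·θ̇²·sinθ)/(M+m) = (9.675645 + -0.112679545)/2.259095 = 4.233095755
θ̈ = (g·sinθ − cosθ·temp)/(l·(4/3 − m·cos²θ/(M+m))) = -5.877392642
ẍ = temp − m·l·θ̈·cosθ/(M+m) = 5.112649553
Euler: x'=1.935779164+0.028018·0.686342951=1.955009121, ẋ'=0.686342951+0.028018·5.112649553=0.829589166
       θ'=-0.159170424+0.028018·1.440922137=-0.118798668, θ̇'=1.440922137+0.028018·-5.877392642=1.276249350

(1.955009121, 0.829589166, -0.118798668, 1.276249350)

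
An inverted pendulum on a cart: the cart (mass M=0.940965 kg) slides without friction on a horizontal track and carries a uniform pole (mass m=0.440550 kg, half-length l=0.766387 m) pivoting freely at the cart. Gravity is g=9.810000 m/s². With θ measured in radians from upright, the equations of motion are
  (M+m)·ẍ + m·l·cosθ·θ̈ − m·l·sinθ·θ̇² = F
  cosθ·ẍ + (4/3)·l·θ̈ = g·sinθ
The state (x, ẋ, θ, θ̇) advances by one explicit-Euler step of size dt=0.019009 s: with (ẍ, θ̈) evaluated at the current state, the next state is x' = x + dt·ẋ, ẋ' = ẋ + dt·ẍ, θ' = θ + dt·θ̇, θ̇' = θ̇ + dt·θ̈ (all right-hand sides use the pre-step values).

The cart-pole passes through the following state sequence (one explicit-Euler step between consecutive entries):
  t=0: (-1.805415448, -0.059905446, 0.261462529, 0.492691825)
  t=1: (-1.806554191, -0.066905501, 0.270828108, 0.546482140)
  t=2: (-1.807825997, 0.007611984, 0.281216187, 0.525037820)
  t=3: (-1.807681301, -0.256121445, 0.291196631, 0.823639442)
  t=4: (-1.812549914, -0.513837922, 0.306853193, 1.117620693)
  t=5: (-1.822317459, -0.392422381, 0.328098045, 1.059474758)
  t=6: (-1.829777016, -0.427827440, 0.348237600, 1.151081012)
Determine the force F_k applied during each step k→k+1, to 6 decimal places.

step 0→1:
  ẍ = (ẋ'−ẋ)/dt = (-0.066905501−-0.059905446)/0.019009 = -0.368250
  θ̈ = (θ̇'−θ̇)/dt = (0.546482140−0.492691825)/0.019009 = 2.829729
  sinθ=0.258494, cosθ=0.966013
  F = (M+m)·ẍ + m·l·cosθ·θ̈ − m·l·sinθ·θ̇² = -0.508742 + 0.922935 − 0.021186 = 0.393007
step 1→2:
  ẍ = (ẋ'−ẋ)/dt = (0.007611984−-0.066905501)/0.019009 = 3.920116
  θ̈ = (θ̇'−θ̇)/dt = (0.525037820−0.546482140)/0.019009 = -1.128114
  sinθ=0.267529, cosθ=0.963550
  F = (M+m)·ẍ + m·l·cosθ·θ̈ − m·l·sinθ·θ̇² = 5.415699 + -0.367004 − 0.026975 = 5.021720
step 2→3:
  ẍ = (ẋ'−ẋ)/dt = (-0.256121445−0.007611984)/0.019009 = -13.874135
  θ̈ = (θ̇'−θ̇)/dt = (0.823639442−0.525037820)/0.019009 = 15.708434
  sinθ=0.277524, cosθ=0.960719
  F = (M+m)·ẍ + m·l·cosθ·θ̈ − m·l·sinθ·θ̇² = -19.167325 + 5.095331 − 0.025830 = -14.097824
step 3→4:
  ẍ = (ẋ'−ẋ)/dt = (-0.513837922−-0.256121445)/0.019009 = -13.557603
  θ̈ = (θ̇'−θ̇)/dt = (1.117620693−0.823639442)/0.019009 = 15.465372
  sinθ=0.287099, cosθ=0.957901
  F = (M+m)·ẍ + m·l·cosθ·θ̈ − m·l·sinθ·θ̇² = -18.730032 + 5.001777 − 0.065758 = -13.794013
step 4→5:
  ẍ = (ẋ'−ẋ)/dt = (-0.392422381−-0.513837922)/0.019009 = 6.387266
  θ̈ = (θ̇'−θ̇)/dt = (1.059474758−1.117620693)/0.019009 = -3.058863
  sinθ=0.302060, cosθ=0.953289
  F = (M+m)·ẍ + m·l·cosθ·θ̈ − m·l·sinθ·θ̇² = 8.824104 + -0.984528 − 0.127387 = 7.712189
step 5→6:
  ẍ = (ẋ'−ẋ)/dt = (-0.427827440−-0.392422381)/0.019009 = -1.862542
  θ̈ = (θ̇'−θ̇)/dt = (1.151081012−1.059474758)/0.019009 = 4.819099
  sinθ=0.322243, cosθ=0.946657
  F = (M+m)·ẍ + m·l·cosθ·θ̈ − m·l·sinθ·θ̇² = -2.573130 + 1.540288 − 0.122126 = -1.154968

F_0 = 0.393007 N
F_1 = 5.021720 N
F_2 = -14.097824 N
F_3 = -13.794013 N
F_4 = 7.712189 N
F_5 = -1.154968 N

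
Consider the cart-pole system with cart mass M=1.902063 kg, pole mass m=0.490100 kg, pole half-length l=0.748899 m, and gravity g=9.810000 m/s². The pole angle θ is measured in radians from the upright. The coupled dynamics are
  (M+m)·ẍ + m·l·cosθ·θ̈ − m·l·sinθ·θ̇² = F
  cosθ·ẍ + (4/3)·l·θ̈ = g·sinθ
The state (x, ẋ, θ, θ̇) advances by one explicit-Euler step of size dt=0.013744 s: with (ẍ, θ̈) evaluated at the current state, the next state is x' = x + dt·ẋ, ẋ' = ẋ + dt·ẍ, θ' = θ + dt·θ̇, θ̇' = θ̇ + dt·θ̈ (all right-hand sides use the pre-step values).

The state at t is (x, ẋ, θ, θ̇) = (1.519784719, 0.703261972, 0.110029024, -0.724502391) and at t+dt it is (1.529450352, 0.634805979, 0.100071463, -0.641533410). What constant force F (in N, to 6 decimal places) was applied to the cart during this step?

F = -9.733720 N

ẍ = (ẋ'−ẋ)/dt = (0.634805979−0.703261972)/0.013744 = -4.980791
θ̈ = (θ̇'−θ̇)/dt = (-0.641533410−-0.724502391)/0.013744 = 6.036742
sinθ=0.109807, cosθ=0.993953
F = (M+m)·ẍ + m·l·cosθ·θ̈ − m·l·sinθ·θ̇² = -11.914864 + 2.202299 − 0.021155 = -9.733720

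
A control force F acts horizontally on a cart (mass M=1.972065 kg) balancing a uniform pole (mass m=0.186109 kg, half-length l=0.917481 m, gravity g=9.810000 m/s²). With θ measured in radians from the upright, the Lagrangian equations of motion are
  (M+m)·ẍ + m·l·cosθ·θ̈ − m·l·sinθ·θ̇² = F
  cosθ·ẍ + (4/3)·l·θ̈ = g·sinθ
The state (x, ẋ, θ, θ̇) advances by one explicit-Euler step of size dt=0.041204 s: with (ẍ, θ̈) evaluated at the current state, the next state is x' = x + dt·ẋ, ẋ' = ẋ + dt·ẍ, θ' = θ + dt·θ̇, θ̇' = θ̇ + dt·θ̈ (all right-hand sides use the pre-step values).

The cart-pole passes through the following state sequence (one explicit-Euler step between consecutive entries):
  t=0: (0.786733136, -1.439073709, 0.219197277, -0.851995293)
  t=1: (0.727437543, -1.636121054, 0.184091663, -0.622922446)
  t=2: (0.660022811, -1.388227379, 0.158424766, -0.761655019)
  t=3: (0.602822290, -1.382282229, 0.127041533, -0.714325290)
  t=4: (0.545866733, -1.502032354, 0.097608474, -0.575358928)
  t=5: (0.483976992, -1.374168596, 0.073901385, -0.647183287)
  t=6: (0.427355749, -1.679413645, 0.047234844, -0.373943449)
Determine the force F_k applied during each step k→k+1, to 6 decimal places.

F_0 = -9.421279 N
F_1 = 12.406791 N
F_2 = 0.489447 N
F_3 = -5.712042 N
F_4 = 6.395484 N
F_5 = -14.864109 N

step 0→1:
  ẍ = (ẋ'−ẋ)/dt = (-1.636121054−-1.439073709)/0.041204 = -4.782238
  θ̈ = (θ̇'−θ̇)/dt = (-0.622922446−-0.851995293)/0.041204 = 5.559481
  sinθ=0.217446, cosθ=0.976072
  F = (M+m)·ẍ + m·l·cosθ·θ̈ − m·l·sinθ·θ̇² = -10.320902 + 0.926575 − 0.026952 = -9.421279
step 1→2:
  ẍ = (ẋ'−ẋ)/dt = (-1.388227379−-1.636121054)/0.041204 = 6.016253
  θ̈ = (θ̇'−θ̇)/dt = (-0.761655019−-0.622922446)/0.041204 = -3.366969
  sinθ=0.183054, cosθ=0.983103
  F = (M+m)·ẍ + m·l·cosθ·θ̈ − m·l·sinθ·θ̇² = 12.984120 + -0.565200 − 0.012129 = 12.406791
step 2→3:
  ẍ = (ẋ'−ẋ)/dt = (-1.382282229−-1.388227379)/0.041204 = 0.144286
  θ̈ = (θ̇'−θ̇)/dt = (-0.714325290−-0.761655019)/0.041204 = 1.148668
  sinθ=0.157763, cosθ=0.987477
  F = (M+m)·ẍ + m·l·cosθ·θ̈ − m·l·sinθ·θ̇² = 0.311394 + 0.193681 − 0.015627 = 0.489447
step 3→4:
  ẍ = (ẋ'−ẋ)/dt = (-1.502032354−-1.382282229)/0.041204 = -2.906274
  θ̈ = (θ̇'−θ̇)/dt = (-0.575358928−-0.714325290)/0.041204 = 3.372643
  sinθ=0.126700, cosθ=0.991941
  F = (M+m)·ẍ + m·l·cosθ·θ̈ − m·l·sinθ·θ̇² = -6.272246 + 0.571243 − 0.011039 = -5.712042
step 4→5:
  ẍ = (ẋ'−ẋ)/dt = (-1.374168596−-1.502032354)/0.041204 = 3.103188
  θ̈ = (θ̇'−θ̇)/dt = (-0.647183287−-0.575358928)/0.041204 = -1.743140
  sinθ=0.097454, cosθ=0.995240
  F = (M+m)·ẍ + m·l·cosθ·θ̈ − m·l·sinθ·θ̇² = 6.697220 + -0.296227 − 0.005509 = 6.395484
step 5→6:
  ẍ = (ẋ'−ẋ)/dt = (-1.679413645−-1.374168596)/0.041204 = -7.408141
  θ̈ = (θ̇'−θ̇)/dt = (-0.373943449−-0.647183287)/0.041204 = 6.631391
  sinθ=0.073834, cosθ=0.997271
  F = (M+m)·ẍ + m·l·cosθ·θ̈ − m·l·sinθ·θ̇² = -15.988058 + 1.129229 − 0.005281 = -14.864109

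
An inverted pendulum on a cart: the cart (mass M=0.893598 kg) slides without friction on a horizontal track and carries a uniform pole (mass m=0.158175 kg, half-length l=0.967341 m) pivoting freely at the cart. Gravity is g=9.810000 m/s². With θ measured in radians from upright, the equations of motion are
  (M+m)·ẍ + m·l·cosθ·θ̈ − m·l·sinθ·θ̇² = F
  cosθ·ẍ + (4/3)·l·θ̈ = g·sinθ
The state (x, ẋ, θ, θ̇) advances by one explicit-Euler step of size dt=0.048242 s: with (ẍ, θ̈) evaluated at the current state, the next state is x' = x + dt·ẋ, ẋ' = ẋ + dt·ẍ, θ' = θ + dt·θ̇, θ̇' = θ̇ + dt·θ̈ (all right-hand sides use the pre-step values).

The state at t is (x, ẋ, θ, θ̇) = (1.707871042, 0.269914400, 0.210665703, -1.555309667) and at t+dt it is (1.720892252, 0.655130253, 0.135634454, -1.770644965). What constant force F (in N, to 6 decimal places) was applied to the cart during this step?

ẍ = (ẋ'−ẋ)/dt = (0.655130253−0.269914400)/0.048242 = 7.985072
θ̈ = (θ̇'−θ̇)/dt = (-1.770644965−-1.555309667)/0.048242 = -4.463648
sinθ=0.209111, cosθ=0.977892
F = (M+m)·ẍ + m·l·cosθ·θ̈ − m·l·sinθ·θ̇² = 8.398483 + -0.667880 − 0.077398 = 7.653206

F = 7.653206 N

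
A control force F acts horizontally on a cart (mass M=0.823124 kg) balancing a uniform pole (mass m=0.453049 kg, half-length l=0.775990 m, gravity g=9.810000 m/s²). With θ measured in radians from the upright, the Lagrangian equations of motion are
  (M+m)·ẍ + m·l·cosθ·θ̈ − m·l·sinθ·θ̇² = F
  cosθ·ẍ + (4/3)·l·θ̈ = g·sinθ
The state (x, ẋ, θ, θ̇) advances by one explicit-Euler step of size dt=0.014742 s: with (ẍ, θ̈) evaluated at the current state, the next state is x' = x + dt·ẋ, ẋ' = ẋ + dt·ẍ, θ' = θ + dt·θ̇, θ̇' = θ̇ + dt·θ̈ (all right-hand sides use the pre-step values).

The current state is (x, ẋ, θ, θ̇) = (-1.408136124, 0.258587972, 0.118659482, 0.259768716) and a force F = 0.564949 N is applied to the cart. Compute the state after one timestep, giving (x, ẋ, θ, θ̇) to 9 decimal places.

sinθ=0.118381222, cosθ=0.992968220
temp = (F + m·l·θ̇²·sinθ)/(M+m) = (0.564949 + 0.002808393)/1.276173 = 0.444890616
θ̈ = (g·sinθ − cosθ·temp)/(l·(4/3 − m·cos²θ/(M+m))) = 0.943022971
ẍ = temp − m·l·θ̈·cosθ/(M+m) = 0.186932397
Euler: x'=-1.408136124+0.014742·0.258587972=-1.404324020, ẋ'=0.258587972+0.014742·0.186932397=0.261343729
       θ'=0.118659482+0.014742·0.259768716=0.122488992, θ̇'=0.259768716+0.014742·0.943022971=0.273670761

(-1.404324020, 0.261343729, 0.122488992, 0.273670761)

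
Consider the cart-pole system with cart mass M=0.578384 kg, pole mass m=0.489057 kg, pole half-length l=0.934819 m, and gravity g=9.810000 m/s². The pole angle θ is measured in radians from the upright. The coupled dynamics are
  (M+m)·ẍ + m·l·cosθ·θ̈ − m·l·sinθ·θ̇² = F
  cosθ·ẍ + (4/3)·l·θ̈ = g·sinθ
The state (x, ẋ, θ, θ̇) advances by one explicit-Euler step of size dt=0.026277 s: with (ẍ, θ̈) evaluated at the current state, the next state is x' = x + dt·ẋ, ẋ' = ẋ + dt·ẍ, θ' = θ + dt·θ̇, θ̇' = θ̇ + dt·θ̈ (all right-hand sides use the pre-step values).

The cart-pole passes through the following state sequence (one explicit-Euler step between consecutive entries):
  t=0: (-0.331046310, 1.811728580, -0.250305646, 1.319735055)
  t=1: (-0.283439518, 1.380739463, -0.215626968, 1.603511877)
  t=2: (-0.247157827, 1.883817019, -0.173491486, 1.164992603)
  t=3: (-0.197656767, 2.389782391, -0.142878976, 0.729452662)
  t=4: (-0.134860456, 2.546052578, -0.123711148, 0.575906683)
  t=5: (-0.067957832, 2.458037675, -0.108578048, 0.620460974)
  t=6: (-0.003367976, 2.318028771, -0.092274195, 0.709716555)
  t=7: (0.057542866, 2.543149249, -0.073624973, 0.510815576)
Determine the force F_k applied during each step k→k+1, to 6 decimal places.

step 0→1:
  ẍ = (ẋ'−ẋ)/dt = (1.380739463−1.811728580)/0.026277 = -16.401763
  θ̈ = (θ̇'−θ̇)/dt = (1.603511877−1.319735055)/0.026277 = 10.799438
  sinθ=-0.247700, cosθ=0.968837
  F = (M+m)·ẍ + m·l·cosθ·θ̈ − m·l·sinθ·θ̇² = -17.507914 + 4.783423 − -0.197236 = -12.527255
step 1→2:
  ẍ = (ẋ'−ẋ)/dt = (1.883817019−1.380739463)/0.026277 = 19.145167
  θ̈ = (θ̇'−θ̇)/dt = (1.164992603−1.603511877)/0.026277 = -16.688331
  sinθ=-0.213960, cosθ=0.976842
  F = (M+m)·ẍ + m·l·cosθ·θ̈ − m·l·sinθ·θ̇² = 20.436336 + -7.452885 − -0.251515 = 13.234966
step 2→3:
  ẍ = (ẋ'−ẋ)/dt = (2.389782391−1.883817019)/0.026277 = 19.255066
  θ̈ = (θ̇'−θ̇)/dt = (0.729452662−1.164992603)/0.026277 = -16.574949
  sinθ=-0.172622, cosθ=0.984988
  F = (M+m)·ẍ + m·l·cosθ·θ̈ − m·l·sinθ·θ̇² = 20.553647 + -7.463975 − -0.107110 = 13.196782
step 3→4:
  ẍ = (ẋ'−ẋ)/dt = (2.546052578−2.389782391)/0.026277 = 5.947033
  θ̈ = (θ̇'−θ̇)/dt = (0.575906683−0.729452662)/0.026277 = -5.843360
  sinθ=-0.142393, cosθ=0.989810
  F = (M+m)·ẍ + m·l·cosθ·θ̈ − m·l·sinθ·θ̇² = 6.348107 + -2.644244 − -0.034639 = 3.738502
step 4→5:
  ẍ = (ẋ'−ẋ)/dt = (2.458037675−2.546052578)/0.026277 = -3.349503
  θ̈ = (θ̇'−θ̇)/dt = (0.620460974−0.575906683)/0.026277 = 1.695562
  sinθ=-0.123396, cosθ=0.992358
  F = (M+m)·ẍ + m·l·cosθ·θ̈ − m·l·sinθ·θ̇² = -3.575397 + 0.769253 − -0.018711 = -2.787434
step 5→6:
  ẍ = (ẋ'−ẋ)/dt = (2.318028771−2.458037675)/0.026277 = -5.328192
  θ̈ = (θ̇'−θ̇)/dt = (0.709716555−0.620460974)/0.026277 = 3.396719
  sinθ=-0.108365, cosθ=0.994111
  F = (M+m)·ẍ + m·l·cosθ·θ̈ − m·l·sinθ·θ̇² = -5.687531 + 1.543766 − -0.019072 = -4.124692
step 6→7:
  ẍ = (ẋ'−ẋ)/dt = (2.543149249−2.318028771)/0.026277 = 8.567206
  θ̈ = (θ̇'−θ̇)/dt = (0.510815576−0.709716555)/0.026277 = -7.569394
  sinθ=-0.092143, cosθ=0.995746
  F = (M+m)·ẍ + m·l·cosθ·θ̈ − m·l·sinθ·θ̇² = 9.144987 + -3.445852 − -0.021219 = 5.720354

F_0 = -12.527255 N
F_1 = 13.234966 N
F_2 = 13.196782 N
F_3 = 3.738502 N
F_4 = -2.787434 N
F_5 = -4.124692 N
F_6 = 5.720354 N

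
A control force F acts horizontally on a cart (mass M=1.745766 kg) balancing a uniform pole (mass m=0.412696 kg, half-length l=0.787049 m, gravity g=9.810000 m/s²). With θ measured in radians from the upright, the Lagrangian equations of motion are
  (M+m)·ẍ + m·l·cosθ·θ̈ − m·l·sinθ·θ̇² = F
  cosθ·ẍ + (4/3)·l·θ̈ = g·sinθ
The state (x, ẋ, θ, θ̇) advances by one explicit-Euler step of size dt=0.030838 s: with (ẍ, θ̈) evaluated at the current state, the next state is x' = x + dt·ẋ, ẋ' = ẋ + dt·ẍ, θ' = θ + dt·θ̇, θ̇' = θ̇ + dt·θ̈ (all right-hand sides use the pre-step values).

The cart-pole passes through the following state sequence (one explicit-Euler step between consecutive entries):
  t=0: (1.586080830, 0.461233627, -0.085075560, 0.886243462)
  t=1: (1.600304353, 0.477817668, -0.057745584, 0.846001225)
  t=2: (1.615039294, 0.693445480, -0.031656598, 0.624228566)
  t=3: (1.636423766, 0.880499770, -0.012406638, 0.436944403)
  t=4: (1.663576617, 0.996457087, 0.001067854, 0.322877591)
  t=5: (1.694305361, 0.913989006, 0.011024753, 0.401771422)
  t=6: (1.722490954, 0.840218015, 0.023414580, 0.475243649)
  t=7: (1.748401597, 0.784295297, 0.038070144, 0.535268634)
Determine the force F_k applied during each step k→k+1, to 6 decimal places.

step 0→1:
  ẍ = (ẋ'−ẋ)/dt = (0.477817668−0.461233627)/0.030838 = 0.537779
  θ̈ = (θ̇'−θ̇)/dt = (0.846001225−0.886243462)/0.030838 = -1.304956
  sinθ=-0.084973, cosθ=0.996383
  F = (M+m)·ẍ + m·l·cosθ·θ̈ − m·l·sinθ·θ̇² = 1.160776 + -0.422332 − -0.021678 = 0.760122
step 1→2:
  ẍ = (ẋ'−ẋ)/dt = (0.693445480−0.477817668)/0.030838 = 6.992276
  θ̈ = (θ̇'−θ̇)/dt = (0.624228566−0.846001225)/0.030838 = -7.191538
  sinθ=-0.057713, cosθ=0.998333
  F = (M+m)·ẍ + m·l·cosθ·θ̈ − m·l·sinθ·θ̇² = 15.092562 + -2.332004 − -0.013417 = 12.773975
step 2→3:
  ẍ = (ẋ'−ẋ)/dt = (0.880499770−0.693445480)/0.030838 = 6.065708
  θ̈ = (θ̇'−θ̇)/dt = (0.436944403−0.624228566)/0.030838 = -6.073162
  sinθ=-0.031651, cosθ=0.999499
  F = (M+m)·ẍ + m·l·cosθ·θ̈ − m·l·sinθ·θ̇² = 13.092599 + -1.971647 − -0.004006 = 11.124958
step 3→4:
  ẍ = (ẋ'−ẋ)/dt = (0.996457087−0.880499770)/0.030838 = 3.760209
  θ̈ = (θ̇'−θ̇)/dt = (0.322877591−0.436944403)/0.030838 = -3.698904
  sinθ=-0.012406, cosθ=0.999923
  F = (M+m)·ẍ + m·l·cosθ·θ̈ − m·l·sinθ·θ̇² = 8.116268 + -1.201356 − -0.000769 = 6.915681
step 4→5:
  ẍ = (ẋ'−ẋ)/dt = (0.913989006−0.996457087)/0.030838 = -2.674236
  θ̈ = (θ̇'−θ̇)/dt = (0.401771422−0.322877591)/0.030838 = 2.558332
  sinθ=0.001068, cosθ=0.999999
  F = (M+m)·ẍ + m·l·cosθ·θ̈ − m·l·sinθ·θ̇² = -5.772236 + 0.830976 − 0.000036 = -4.941296
step 5→6:
  ẍ = (ẋ'−ẋ)/dt = (0.840218015−0.913989006)/0.030838 = -2.392211
  θ̈ = (θ̇'−θ̇)/dt = (0.475243649−0.401771422)/0.030838 = 2.382522
  sinθ=0.011025, cosθ=0.999939
  F = (M+m)·ẍ + m·l·cosθ·θ̈ − m·l·sinθ·θ̇² = -5.163496 + 0.773825 − 0.000578 = -4.390249
step 6→7:
  ẍ = (ẋ'−ẋ)/dt = (0.784295297−0.840218015)/0.030838 = -1.813435
  θ̈ = (θ̇'−θ̇)/dt = (0.535268634−0.475243649)/0.030838 = 1.946462
  sinθ=0.023412, cosθ=0.999726
  F = (M+m)·ẍ + m·l·cosθ·θ̈ − m·l·sinθ·θ̇² = -3.914231 + 0.632061 − 0.001718 = -3.283888

F_0 = 0.760122 N
F_1 = 12.773975 N
F_2 = 11.124958 N
F_3 = 6.915681 N
F_4 = -4.941296 N
F_5 = -4.390249 N
F_6 = -3.283888 N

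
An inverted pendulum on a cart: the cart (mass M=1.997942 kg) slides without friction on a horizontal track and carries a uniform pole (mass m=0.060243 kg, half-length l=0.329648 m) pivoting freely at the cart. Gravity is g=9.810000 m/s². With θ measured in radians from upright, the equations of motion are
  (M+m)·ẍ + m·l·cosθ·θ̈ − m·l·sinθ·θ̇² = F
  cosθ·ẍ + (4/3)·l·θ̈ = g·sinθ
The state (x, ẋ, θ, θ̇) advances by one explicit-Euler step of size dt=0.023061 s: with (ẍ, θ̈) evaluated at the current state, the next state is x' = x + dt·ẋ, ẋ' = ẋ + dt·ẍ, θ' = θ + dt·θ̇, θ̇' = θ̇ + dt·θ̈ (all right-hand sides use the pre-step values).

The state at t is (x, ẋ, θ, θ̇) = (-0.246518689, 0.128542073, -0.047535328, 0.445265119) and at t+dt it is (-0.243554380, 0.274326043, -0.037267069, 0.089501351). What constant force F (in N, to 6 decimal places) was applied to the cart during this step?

ẍ = (ẋ'−ẋ)/dt = (0.274326043−0.128542073)/0.023061 = 6.321667
θ̈ = (θ̇'−θ̇)/dt = (0.089501351−0.445265119)/0.023061 = -15.427075
sinθ=-0.047517, cosθ=0.998870
F = (M+m)·ẍ + m·l·cosθ·θ̈ − m·l·sinθ·θ̇² = 13.011161 + -0.306020 − -0.000187 = 12.705328

F = 12.705328 N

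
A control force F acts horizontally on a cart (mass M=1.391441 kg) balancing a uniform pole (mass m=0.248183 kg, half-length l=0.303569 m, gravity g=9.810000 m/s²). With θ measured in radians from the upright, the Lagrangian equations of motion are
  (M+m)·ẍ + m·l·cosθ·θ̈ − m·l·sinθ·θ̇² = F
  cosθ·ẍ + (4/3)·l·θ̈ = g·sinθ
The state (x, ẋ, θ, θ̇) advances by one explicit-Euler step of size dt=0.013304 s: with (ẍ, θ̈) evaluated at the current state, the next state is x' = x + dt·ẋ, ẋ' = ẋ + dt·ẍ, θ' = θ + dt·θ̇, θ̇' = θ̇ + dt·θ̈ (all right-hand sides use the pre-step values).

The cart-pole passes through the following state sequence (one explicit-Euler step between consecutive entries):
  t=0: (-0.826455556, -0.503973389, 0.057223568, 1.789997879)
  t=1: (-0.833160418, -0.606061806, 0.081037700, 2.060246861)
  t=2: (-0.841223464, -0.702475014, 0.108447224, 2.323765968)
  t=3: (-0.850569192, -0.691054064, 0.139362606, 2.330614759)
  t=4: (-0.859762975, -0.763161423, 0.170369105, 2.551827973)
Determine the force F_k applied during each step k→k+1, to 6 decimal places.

step 0→1:
  ẍ = (ẋ'−ẋ)/dt = (-0.606061806−-0.503973389)/0.013304 = -7.673513
  θ̈ = (θ̇'−θ̇)/dt = (2.060246861−1.789997879)/0.013304 = 20.313363
  sinθ=0.057192, cosθ=0.998363
  F = (M+m)·ẍ + m·l·cosθ·θ̈ − m·l·sinθ·θ̇² = -12.581676 + 1.527917 − 0.013806 = -11.067565
step 1→2:
  ẍ = (ẋ'−ẋ)/dt = (-0.702475014−-0.606061806)/0.013304 = -7.246934
  θ̈ = (θ̇'−θ̇)/dt = (2.323765968−2.060246861)/0.013304 = 19.807510
  sinθ=0.080949, cosθ=0.996718
  F = (M+m)·ẍ + m·l·cosθ·θ̈ − m·l·sinθ·θ̇² = -11.882247 + 1.487414 − 0.025887 = -10.420720
step 2→3:
  ẍ = (ẋ'−ẋ)/dt = (-0.691054064−-0.702475014)/0.013304 = 0.858460
  θ̈ = (θ̇'−θ̇)/dt = (2.330614759−2.323765968)/0.013304 = 0.514792
  sinθ=0.108235, cosθ=0.994125
  F = (M+m)·ẍ + m·l·cosθ·θ̈ − m·l·sinθ·θ̇² = 1.407551 + 0.038557 − 0.044033 = 1.402075
step 3→4:
  ẍ = (ẋ'−ẋ)/dt = (-0.763161423−-0.691054064)/0.013304 = -5.419976
  θ̈ = (θ̇'−θ̇)/dt = (2.551827973−2.330614759)/0.013304 = 16.627572
  sinθ=0.138912, cosθ=0.990305
  F = (M+m)·ẍ + m·l·cosθ·θ̈ − m·l·sinθ·θ̇² = -8.886722 + 1.240587 − 0.056847 = -7.702983

F_0 = -11.067565 N
F_1 = -10.420720 N
F_2 = 1.402075 N
F_3 = -7.702983 N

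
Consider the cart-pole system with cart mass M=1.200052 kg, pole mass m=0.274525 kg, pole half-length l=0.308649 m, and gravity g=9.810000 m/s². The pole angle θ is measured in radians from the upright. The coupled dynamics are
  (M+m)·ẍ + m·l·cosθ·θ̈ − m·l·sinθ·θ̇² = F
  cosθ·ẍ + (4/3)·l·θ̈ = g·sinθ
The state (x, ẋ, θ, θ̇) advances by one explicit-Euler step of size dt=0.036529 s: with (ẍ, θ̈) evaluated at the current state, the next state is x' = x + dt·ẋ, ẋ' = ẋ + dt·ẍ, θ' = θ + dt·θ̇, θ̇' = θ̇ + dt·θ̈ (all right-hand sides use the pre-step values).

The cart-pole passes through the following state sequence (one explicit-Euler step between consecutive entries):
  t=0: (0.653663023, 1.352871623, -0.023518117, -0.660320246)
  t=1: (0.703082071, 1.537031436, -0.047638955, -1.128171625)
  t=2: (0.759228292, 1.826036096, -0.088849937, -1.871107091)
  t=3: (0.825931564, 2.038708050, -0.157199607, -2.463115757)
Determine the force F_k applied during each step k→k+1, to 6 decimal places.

F_0 = 6.349985 N
F_1 = 9.950131 N
F_2 = 7.243521 N

step 0→1:
  ẍ = (ẋ'−ẋ)/dt = (1.537031436−1.352871623)/0.036529 = 5.041469
  θ̈ = (θ̇'−θ̇)/dt = (-1.128171625−-0.660320246)/0.036529 = -12.807670
  sinθ=-0.023516, cosθ=0.999723
  F = (M+m)·ẍ + m·l·cosθ·θ̈ − m·l·sinθ·θ̇² = 7.434034 + -1.084918 − -0.000869 = 6.349985
step 1→2:
  ẍ = (ẋ'−ẋ)/dt = (1.826036096−1.537031436)/0.036529 = 7.911650
  θ̈ = (θ̇'−θ̇)/dt = (-1.871107091−-1.128171625)/0.036529 = -20.338237
  sinθ=-0.047621, cosθ=0.998865
  F = (M+m)·ẍ + m·l·cosθ·θ̈ − m·l·sinθ·θ̇² = 11.666337 + -1.721342 − -0.005136 = 9.950131
step 2→3:
  ẍ = (ẋ'−ẋ)/dt = (2.038708050−1.826036096)/0.036529 = 5.822003
  θ̈ = (θ̇'−θ̇)/dt = (-2.463115757−-1.871107091)/0.036529 = -16.206539
  sinθ=-0.088733, cosθ=0.996055
  F = (M+m)·ẍ + m·l·cosθ·θ̈ − m·l·sinθ·θ̇² = 8.584992 + -1.367794 − -0.026323 = 7.243521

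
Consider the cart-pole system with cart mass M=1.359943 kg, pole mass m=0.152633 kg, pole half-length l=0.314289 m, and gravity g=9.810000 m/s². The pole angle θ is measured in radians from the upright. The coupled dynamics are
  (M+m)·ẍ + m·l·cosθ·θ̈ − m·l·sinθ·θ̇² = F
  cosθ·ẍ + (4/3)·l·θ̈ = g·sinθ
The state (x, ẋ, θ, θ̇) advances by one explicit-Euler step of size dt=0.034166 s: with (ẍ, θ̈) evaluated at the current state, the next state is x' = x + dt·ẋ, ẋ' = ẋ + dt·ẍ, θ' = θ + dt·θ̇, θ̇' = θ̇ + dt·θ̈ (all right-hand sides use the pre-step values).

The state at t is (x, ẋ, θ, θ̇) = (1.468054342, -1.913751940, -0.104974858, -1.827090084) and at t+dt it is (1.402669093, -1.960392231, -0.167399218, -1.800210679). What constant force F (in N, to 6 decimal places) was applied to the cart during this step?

ẍ = (ẋ'−ẋ)/dt = (-1.960392231−-1.913751940)/0.034166 = -1.365108
θ̈ = (θ̇'−θ̇)/dt = (-1.800210679−-1.827090084)/0.034166 = 0.786730
sinθ=-0.104782, cosθ=0.994495
F = (M+m)·ẍ + m·l·cosθ·θ̈ − m·l·sinθ·θ̇² = -2.064830 + 0.037532 − -0.016780 = -2.010518

F = -2.010518 N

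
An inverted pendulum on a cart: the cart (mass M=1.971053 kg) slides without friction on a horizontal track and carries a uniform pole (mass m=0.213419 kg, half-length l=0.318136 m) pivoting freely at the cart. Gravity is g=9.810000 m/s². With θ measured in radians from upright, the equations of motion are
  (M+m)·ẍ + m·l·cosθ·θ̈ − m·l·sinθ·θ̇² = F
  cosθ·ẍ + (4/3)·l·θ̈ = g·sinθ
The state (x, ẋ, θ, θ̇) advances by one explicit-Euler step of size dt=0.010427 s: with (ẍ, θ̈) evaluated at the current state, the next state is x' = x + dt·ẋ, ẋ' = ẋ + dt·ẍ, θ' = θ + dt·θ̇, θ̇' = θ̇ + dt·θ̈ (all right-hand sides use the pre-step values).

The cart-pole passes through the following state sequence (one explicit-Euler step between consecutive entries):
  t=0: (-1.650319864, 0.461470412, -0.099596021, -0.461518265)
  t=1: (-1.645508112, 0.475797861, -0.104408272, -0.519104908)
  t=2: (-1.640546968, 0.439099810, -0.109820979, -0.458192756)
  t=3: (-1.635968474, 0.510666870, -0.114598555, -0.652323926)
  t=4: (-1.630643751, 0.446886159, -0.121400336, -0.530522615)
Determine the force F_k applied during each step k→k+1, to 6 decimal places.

F_0 = 2.629938 N
F_1 = -7.291915 N
F_2 = 13.738482 N
F_3 = -12.570933 N

step 0→1:
  ẍ = (ẋ'−ẋ)/dt = (0.475797861−0.461470412)/0.010427 = 1.374072
  θ̈ = (θ̇'−θ̇)/dt = (-0.519104908−-0.461518265)/0.010427 = -5.522839
  sinθ=-0.099431, cosθ=0.995044
  F = (M+m)·ẍ + m·l·cosθ·θ̈ − m·l·sinθ·θ̇² = 3.001622 + -0.373122 − -0.001438 = 2.629938
step 1→2:
  ẍ = (ẋ'−ẋ)/dt = (0.439099810−0.475797861)/0.010427 = -3.519522
  θ̈ = (θ̇'−θ̇)/dt = (-0.458192756−-0.519104908)/0.010427 = 5.841772
  sinθ=-0.104219, cosθ=0.994554
  F = (M+m)·ẍ + m·l·cosθ·θ̈ − m·l·sinθ·θ̇² = -7.688296 + 0.394475 − -0.001907 = -7.291915
step 2→3:
  ẍ = (ẋ'−ẋ)/dt = (0.510666870−0.439099810)/0.010427 = 6.863629
  θ̈ = (θ̇'−θ̇)/dt = (-0.652323926−-0.458192756)/0.010427 = -18.618123
  sinθ=-0.109600, cosθ=0.993976
  F = (M+m)·ẍ + m·l·cosθ·θ̈ − m·l·sinθ·θ̇² = 14.993406 + -1.256486 − -0.001562 = 13.738482
step 3→4:
  ẍ = (ẋ'−ẋ)/dt = (0.446886159−0.510666870)/0.010427 = -6.116880
  θ̈ = (θ̇'−θ̇)/dt = (-0.530522615−-0.652323926)/0.010427 = 11.681338
  sinθ=-0.114348, cosθ=0.993441
  F = (M+m)·ẍ + m·l·cosθ·θ̈ − m·l·sinθ·θ̇² = -13.362154 + 0.787917 − -0.003304 = -12.570933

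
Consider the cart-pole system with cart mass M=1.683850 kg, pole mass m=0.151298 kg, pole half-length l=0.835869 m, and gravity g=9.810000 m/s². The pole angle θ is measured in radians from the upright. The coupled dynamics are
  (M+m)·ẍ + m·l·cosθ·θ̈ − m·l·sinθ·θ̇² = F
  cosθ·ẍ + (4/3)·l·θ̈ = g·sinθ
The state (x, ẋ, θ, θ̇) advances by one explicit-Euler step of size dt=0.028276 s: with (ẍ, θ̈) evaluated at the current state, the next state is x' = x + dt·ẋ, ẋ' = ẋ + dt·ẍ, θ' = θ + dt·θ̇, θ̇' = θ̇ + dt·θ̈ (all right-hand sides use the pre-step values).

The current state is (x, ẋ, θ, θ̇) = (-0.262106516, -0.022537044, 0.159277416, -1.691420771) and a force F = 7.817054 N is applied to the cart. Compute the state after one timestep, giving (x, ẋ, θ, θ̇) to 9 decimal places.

(-0.262743773, 0.103716870, 0.111450802, -1.763795278)

sinθ=0.158604810, cosθ=0.987342146
temp = (F + m·l·θ̇²·sinθ)/(M+m) = (7.817054 + 0.057384035)/1.835148 = 4.290900807
θ̈ = (g·sinθ − cosθ·temp)/(l·(4/3 − m·cos²θ/(M+m))) = -2.559573752
ẍ = temp − m·l·θ̈·cosθ/(M+m) = 4.465055682
Euler: x'=-0.262106516+0.028276·-0.022537044=-0.262743773, ẋ'=-0.022537044+0.028276·4.465055682=0.103716870
       θ'=0.159277416+0.028276·-1.691420771=0.111450802, θ̇'=-1.691420771+0.028276·-2.559573752=-1.763795278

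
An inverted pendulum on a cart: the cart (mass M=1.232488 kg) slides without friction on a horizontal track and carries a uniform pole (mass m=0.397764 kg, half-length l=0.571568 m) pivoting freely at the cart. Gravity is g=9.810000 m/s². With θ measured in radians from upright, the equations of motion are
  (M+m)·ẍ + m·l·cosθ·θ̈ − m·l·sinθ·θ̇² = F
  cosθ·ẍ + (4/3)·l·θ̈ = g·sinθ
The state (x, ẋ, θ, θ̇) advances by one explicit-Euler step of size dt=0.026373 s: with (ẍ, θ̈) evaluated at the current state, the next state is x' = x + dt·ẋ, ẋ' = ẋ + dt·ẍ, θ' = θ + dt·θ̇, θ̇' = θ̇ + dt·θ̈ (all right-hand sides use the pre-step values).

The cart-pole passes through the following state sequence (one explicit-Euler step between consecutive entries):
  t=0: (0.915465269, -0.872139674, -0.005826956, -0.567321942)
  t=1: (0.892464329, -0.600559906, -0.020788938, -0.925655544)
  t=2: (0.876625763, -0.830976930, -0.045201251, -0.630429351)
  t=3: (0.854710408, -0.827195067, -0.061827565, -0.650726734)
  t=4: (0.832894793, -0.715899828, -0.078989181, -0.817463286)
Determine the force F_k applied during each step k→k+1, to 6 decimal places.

F_0 = 13.699209 N
F_1 = -11.694767 N
F_2 = 0.063064 N
F_3 = 5.451074 N

step 0→1:
  ẍ = (ẋ'−ẋ)/dt = (-0.600559906−-0.872139674)/0.026373 = 10.297644
  θ̈ = (θ̇'−θ̇)/dt = (-0.925655544−-0.567321942)/0.026373 = -13.587138
  sinθ=-0.005827, cosθ=0.999983
  F = (M+m)·ẍ + m·l·cosθ·θ̈ − m·l·sinθ·θ̇² = 16.787755 + -3.088972 − -0.000426 = 13.699209
step 1→2:
  ẍ = (ẋ'−ẋ)/dt = (-0.830976930−-0.600559906)/0.026373 = -8.736853
  θ̈ = (θ̇'−θ̇)/dt = (-0.630429351−-0.925655544)/0.026373 = 11.194259
  sinθ=-0.020787, cosθ=0.999784
  F = (M+m)·ẍ + m·l·cosθ·θ̈ − m·l·sinθ·θ̇² = -14.243272 + 2.544456 − -0.004049 = -11.694767
step 2→3:
  ẍ = (ẋ'−ẋ)/dt = (-0.827195067−-0.830976930)/0.026373 = 0.143399
  θ̈ = (θ̇'−θ̇)/dt = (-0.650726734−-0.630429351)/0.026373 = -0.769627
  sinθ=-0.045186, cosθ=0.998979
  F = (M+m)·ẍ + m·l·cosθ·θ̈ − m·l·sinθ·θ̇² = 0.233777 + -0.174795 − -0.004083 = 0.063064
step 3→4:
  ẍ = (ẋ'−ẋ)/dt = (-0.715899828−-0.827195067)/0.026373 = 4.220045
  θ̈ = (θ̇'−θ̇)/dt = (-0.817463286−-0.650726734)/0.026373 = -6.322244
  sinθ=-0.061788, cosθ=0.998089
  F = (M+m)·ẍ + m·l·cosθ·θ̈ − m·l·sinθ·θ̇² = 6.879736 + -1.434611 − -0.005948 = 5.451074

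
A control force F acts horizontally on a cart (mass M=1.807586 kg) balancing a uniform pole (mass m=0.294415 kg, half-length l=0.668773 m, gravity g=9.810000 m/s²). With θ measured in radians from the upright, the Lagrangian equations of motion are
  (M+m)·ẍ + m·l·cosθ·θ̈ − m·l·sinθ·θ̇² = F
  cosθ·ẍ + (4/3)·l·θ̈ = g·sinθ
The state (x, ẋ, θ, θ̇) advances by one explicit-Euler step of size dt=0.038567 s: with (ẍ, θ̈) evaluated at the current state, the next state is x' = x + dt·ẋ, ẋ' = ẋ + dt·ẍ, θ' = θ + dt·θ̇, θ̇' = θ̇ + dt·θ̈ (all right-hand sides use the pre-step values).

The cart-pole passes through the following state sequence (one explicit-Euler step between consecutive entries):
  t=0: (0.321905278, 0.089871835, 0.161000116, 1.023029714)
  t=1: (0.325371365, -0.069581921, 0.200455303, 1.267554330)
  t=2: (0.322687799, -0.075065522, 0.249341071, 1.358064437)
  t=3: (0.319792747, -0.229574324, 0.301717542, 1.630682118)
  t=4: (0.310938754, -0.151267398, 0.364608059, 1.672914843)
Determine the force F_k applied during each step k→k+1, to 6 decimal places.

F_0 = -7.491444 N
F_1 = 0.090969 N
F_2 = -7.161981 N
F_3 = 4.318216 N

step 0→1:
  ẍ = (ẋ'−ẋ)/dt = (-0.069581921−0.089871835)/0.038567 = -4.134461
  θ̈ = (θ̇'−θ̇)/dt = (1.267554330−1.023029714)/0.038567 = 6.340255
  sinθ=0.160305, cosθ=0.987067
  F = (M+m)·ẍ + m·l·cosθ·θ̈ − m·l·sinθ·θ̇² = -8.690641 + 1.232231 − 0.033034 = -7.491444
step 1→2:
  ẍ = (ẋ'−ẋ)/dt = (-0.075065522−-0.069581921)/0.038567 = -0.142184
  θ̈ = (θ̇'−θ̇)/dt = (1.358064437−1.267554330)/0.038567 = 2.346828
  sinθ=0.199116, cosθ=0.979976
  F = (M+m)·ẍ + m·l·cosθ·θ̈ − m·l·sinθ·θ̇² = -0.298870 + 0.452830 − 0.062991 = 0.090969
step 2→3:
  ẍ = (ẋ'−ẋ)/dt = (-0.229574324−-0.075065522)/0.038567 = -4.006244
  θ̈ = (θ̇'−θ̇)/dt = (1.630682118−1.358064437)/0.038567 = 7.068677
  sinθ=0.246765, cosθ=0.969075
  F = (M+m)·ẍ + m·l·cosθ·θ̈ − m·l·sinθ·θ̇² = -8.421128 + 1.348759 − 0.089612 = -7.161981
step 3→4:
  ẍ = (ẋ'−ẋ)/dt = (-0.151267398−-0.229574324)/0.038567 = 2.030413
  θ̈ = (θ̇'−θ̇)/dt = (1.672914843−1.630682118)/0.038567 = 1.095048
  sinθ=0.297161, cosθ=0.954828
  F = (M+m)·ẍ + m·l·cosθ·θ̈ − m·l·sinθ·θ̇² = 4.267929 + 0.205872 − 0.155585 = 4.318216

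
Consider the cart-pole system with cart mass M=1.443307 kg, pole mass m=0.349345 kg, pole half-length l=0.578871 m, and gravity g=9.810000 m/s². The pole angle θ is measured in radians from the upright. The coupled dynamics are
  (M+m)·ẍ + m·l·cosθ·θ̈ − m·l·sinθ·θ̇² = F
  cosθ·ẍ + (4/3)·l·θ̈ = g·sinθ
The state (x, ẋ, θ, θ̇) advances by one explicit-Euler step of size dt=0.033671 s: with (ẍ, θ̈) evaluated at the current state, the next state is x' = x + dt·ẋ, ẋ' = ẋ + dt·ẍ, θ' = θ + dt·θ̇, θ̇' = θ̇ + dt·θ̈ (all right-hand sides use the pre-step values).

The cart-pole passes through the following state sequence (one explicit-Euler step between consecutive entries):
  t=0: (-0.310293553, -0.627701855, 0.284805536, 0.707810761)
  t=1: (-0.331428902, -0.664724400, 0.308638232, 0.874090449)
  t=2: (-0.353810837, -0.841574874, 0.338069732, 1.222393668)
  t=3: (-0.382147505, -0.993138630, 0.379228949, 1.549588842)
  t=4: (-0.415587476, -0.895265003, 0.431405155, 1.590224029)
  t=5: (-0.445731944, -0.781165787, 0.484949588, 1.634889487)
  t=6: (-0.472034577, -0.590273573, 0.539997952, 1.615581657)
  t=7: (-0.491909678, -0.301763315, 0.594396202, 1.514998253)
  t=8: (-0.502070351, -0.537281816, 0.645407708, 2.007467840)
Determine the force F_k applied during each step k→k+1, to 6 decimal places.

step 0→1:
  ẍ = (ẋ'−ẋ)/dt = (-0.664724400−-0.627701855)/0.033671 = -1.099538
  θ̈ = (θ̇'−θ̇)/dt = (0.874090449−0.707810761)/0.033671 = 4.938365
  sinθ=0.280971, cosθ=0.959716
  F = (M+m)·ẍ + m·l·cosθ·θ̈ − m·l·sinθ·θ̇² = -1.971089 + 0.958434 − 0.028466 = -1.041121
step 1→2:
  ẍ = (ẋ'−ẋ)/dt = (-0.841574874−-0.664724400)/0.033671 = -5.252308
  θ̈ = (θ̇'−θ̇)/dt = (1.222393668−0.874090449)/0.033671 = 10.344309
  sinθ=0.303761, cosθ=0.952748
  F = (M+m)·ẍ + m·l·cosθ·θ̈ − m·l·sinθ·θ̇² = -9.415561 + 1.993039 − 0.046933 = -7.469455
step 2→3:
  ẍ = (ẋ'−ẋ)/dt = (-0.993138630−-0.841574874)/0.033671 = -4.501314
  θ̈ = (θ̇'−θ̇)/dt = (1.549588842−1.222393668)/0.033671 = 9.717418
  sinθ=0.331667, cosθ=0.943397
  F = (M+m)·ẍ + m·l·cosθ·θ̈ − m·l·sinθ·θ̇² = -8.069290 + 1.853880 − 0.100221 = -6.315632
step 3→4:
  ẍ = (ẋ'−ẋ)/dt = (-0.895265003−-0.993138630)/0.033671 = 2.906763
  θ̈ = (θ̇'−θ̇)/dt = (1.590224029−1.549588842)/0.033671 = 1.206830
  sinθ=0.370204, cosθ=0.928950
  F = (M+m)·ẍ + m·l·cosθ·θ̈ − m·l·sinθ·θ̇² = 5.210815 + 0.226712 − 0.179767 = 5.257760
step 4→5:
  ẍ = (ẋ'−ẋ)/dt = (-0.781165787−-0.895265003)/0.033671 = 3.388649
  θ̈ = (θ̇'−θ̇)/dt = (1.634889487−1.590224029)/0.033671 = 1.326526
  sinθ=0.418148, cosθ=0.908379
  F = (M+m)·ẍ + m·l·cosθ·θ̈ − m·l·sinθ·θ̇² = 6.074669 + 0.243680 − 0.213837 = 6.104512
step 5→6:
  ẍ = (ẋ'−ẋ)/dt = (-0.590273573−-0.781165787)/0.033671 = 5.669336
  θ̈ = (θ̇'−θ̇)/dt = (1.615581657−1.634889487)/0.033671 = -0.573426
  sinθ=0.466164, cosθ=0.884698
  F = (M+m)·ẍ + m·l·cosθ·θ̈ − m·l·sinθ·θ̇² = 10.163147 + -0.102591 − 0.251972 = 9.808584
step 6→7:
  ẍ = (ẋ'−ẋ)/dt = (-0.301763315−-0.590273573)/0.033671 = 8.568509
  θ̈ = (θ̇'−θ̇)/dt = (1.514998253−1.615581657)/0.033671 = -2.987241
  sinθ=0.514134, cosθ=0.857710
  F = (M+m)·ẍ + m·l·cosθ·θ̈ − m·l·sinθ·θ̇² = 15.360354 + -0.518140 − 0.271376 = 14.570839
step 7→8:
  ẍ = (ẋ'−ẋ)/dt = (-0.537281816−-0.301763315)/0.033671 = -6.994699
  θ̈ = (θ̇'−θ̇)/dt = (2.007467840−1.514998253)/0.033671 = 14.625927
  sinθ=0.560009, cosθ=0.828487
  F = (M+m)·ẍ + m·l·cosθ·θ̈ − m·l·sinθ·θ̇² = -12.539061 + 2.450447 − 0.259929 = -10.348543

F_0 = -1.041121 N
F_1 = -7.469455 N
F_2 = -6.315632 N
F_3 = 5.257760 N
F_4 = 6.104512 N
F_5 = 9.808584 N
F_6 = 14.570839 N
F_7 = -10.348543 N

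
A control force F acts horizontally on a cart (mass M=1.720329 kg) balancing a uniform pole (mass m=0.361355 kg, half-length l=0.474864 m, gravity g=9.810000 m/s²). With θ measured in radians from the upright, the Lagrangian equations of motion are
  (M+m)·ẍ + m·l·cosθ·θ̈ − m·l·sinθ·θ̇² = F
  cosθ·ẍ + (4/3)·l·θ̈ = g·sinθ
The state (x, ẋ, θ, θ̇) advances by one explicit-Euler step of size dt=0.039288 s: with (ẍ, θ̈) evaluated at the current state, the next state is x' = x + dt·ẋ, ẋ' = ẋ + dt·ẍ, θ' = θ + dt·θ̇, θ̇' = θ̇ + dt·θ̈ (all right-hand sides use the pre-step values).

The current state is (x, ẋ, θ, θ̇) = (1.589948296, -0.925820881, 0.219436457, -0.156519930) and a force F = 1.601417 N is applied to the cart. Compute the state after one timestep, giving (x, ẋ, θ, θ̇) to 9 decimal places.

sinθ=0.217679628, cosθ=0.976020276
temp = (F + m·l·θ̇²·sinθ)/(M+m) = (1.601417 + 0.000915083)/2.081684 = 0.769728779
θ̈ = (g·sinθ − cosθ·temp)/(l·(4/3 − m·cos²θ/(M+m))) = 2.495669101
ẍ = temp − m·l·θ̈·cosθ/(M+m) = 0.568942351
Euler: x'=1.589948296+0.039288·-0.925820881=1.553574645, ẋ'=-0.925820881+0.039288·0.568942351=-0.903468274
       θ'=0.219436457+0.039288·-0.156519930=0.213287102, θ̇'=-0.156519930+0.039288·2.495669101=-0.058470082

(1.553574645, -0.903468274, 0.213287102, -0.058470082)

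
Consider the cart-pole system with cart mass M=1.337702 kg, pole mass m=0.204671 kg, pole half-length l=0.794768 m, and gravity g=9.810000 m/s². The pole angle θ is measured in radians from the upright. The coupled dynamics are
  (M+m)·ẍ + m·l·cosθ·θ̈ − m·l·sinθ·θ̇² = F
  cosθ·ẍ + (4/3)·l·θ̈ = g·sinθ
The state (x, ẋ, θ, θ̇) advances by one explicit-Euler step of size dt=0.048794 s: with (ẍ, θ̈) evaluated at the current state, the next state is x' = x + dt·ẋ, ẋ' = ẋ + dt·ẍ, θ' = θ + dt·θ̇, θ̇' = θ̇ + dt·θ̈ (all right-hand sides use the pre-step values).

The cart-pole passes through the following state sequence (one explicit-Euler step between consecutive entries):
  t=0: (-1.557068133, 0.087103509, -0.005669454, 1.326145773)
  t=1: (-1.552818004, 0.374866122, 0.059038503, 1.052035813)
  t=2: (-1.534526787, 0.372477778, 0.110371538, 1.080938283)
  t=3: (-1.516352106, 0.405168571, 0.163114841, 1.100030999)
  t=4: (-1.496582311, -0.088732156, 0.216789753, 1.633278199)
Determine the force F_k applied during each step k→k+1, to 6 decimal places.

F_0 = 8.183973 N
F_1 = 0.010067 N
F_2 = 1.075680 N
F_3 = -13.890008 N

step 0→1:
  ẍ = (ẋ'−ẋ)/dt = (0.374866122−0.087103509)/0.048794 = 5.897500
  θ̈ = (θ̇'−θ̇)/dt = (1.052035813−1.326145773)/0.048794 = -5.617698
  sinθ=-0.005669, cosθ=0.999984
  F = (M+m)·ẍ + m·l·cosθ·θ̈ − m·l·sinθ·θ̇² = 9.096145 + -0.913794 − -0.001622 = 8.183973
step 1→2:
  ẍ = (ẋ'−ẋ)/dt = (0.372477778−0.374866122)/0.048794 = -0.048947
  θ̈ = (θ̇'−θ̇)/dt = (1.080938283−1.052035813)/0.048794 = 0.592337
  sinθ=0.059004, cosθ=0.998258
  F = (M+m)·ẍ + m·l·cosθ·θ̈ − m·l·sinθ·θ̇² = -0.075495 + 0.096185 − 0.010623 = 0.010067
step 2→3:
  ẍ = (ẋ'−ẋ)/dt = (0.405168571−0.372477778)/0.048794 = 0.669976
  θ̈ = (θ̇'−θ̇)/dt = (1.100030999−1.080938283)/0.048794 = 0.391292
  sinθ=0.110148, cosθ=0.993915
  F = (M+m)·ẍ + m·l·cosθ·θ̈ − m·l·sinθ·θ̇² = 1.033352 + 0.063263 − 0.020935 = 1.075680
step 3→4:
  ẍ = (ẋ'−ẋ)/dt = (-0.088732156−0.405168571)/0.048794 = -10.122161
  θ̈ = (θ̇'−θ̇)/dt = (1.633278199−1.100030999)/0.048794 = 10.928540
  sinθ=0.162392, cosθ=0.986726
  F = (M+m)·ẍ + m·l·cosθ·θ̈ − m·l·sinθ·θ̇² = -15.612148 + 1.754105 − 0.031965 = -13.890008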